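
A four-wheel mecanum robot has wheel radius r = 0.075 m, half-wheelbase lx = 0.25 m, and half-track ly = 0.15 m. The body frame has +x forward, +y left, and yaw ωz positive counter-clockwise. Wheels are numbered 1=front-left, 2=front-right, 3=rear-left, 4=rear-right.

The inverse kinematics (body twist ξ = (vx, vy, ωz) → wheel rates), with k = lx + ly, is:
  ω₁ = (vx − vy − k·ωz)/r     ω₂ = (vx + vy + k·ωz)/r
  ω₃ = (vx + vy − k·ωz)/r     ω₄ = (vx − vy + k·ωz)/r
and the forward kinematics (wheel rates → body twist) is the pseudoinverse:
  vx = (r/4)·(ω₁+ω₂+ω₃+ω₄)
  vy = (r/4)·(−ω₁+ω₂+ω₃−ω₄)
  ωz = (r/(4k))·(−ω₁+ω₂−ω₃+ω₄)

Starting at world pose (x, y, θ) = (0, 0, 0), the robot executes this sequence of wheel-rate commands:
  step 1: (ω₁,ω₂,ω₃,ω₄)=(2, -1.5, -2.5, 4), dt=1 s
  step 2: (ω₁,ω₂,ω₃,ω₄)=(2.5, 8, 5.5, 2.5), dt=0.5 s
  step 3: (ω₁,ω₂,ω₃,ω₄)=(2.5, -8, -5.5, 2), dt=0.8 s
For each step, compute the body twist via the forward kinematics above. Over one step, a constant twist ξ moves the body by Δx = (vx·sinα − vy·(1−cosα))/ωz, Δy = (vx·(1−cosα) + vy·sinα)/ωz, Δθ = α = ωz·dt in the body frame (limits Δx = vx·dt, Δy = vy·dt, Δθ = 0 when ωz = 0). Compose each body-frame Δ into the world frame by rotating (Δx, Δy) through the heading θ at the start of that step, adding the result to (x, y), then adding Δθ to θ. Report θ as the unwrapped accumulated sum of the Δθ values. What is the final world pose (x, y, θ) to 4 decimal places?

step 1: ξ=(vx,vy,ωz)=(0.0375, -0.1875, 0.1406), dt=1.0 → body Δ=(0.0505, -0.1843, 0.1406) → world pose (0.0505, -0.1843, 0.1406)
step 2: ξ=(vx,vy,ωz)=(0.3469, 0.1594, 0.1172), dt=0.5 → body Δ=(0.1710, 0.0847, 0.0586) → world pose (0.2080, -0.0764, 0.1992)
step 3: ξ=(vx,vy,ωz)=(-0.1687, -0.3375, -0.1406), dt=0.8 → body Δ=(-0.1499, -0.2618, -0.1125) → world pose (0.1129, -0.3627, 0.0867)

(0.1129, -0.3627, 0.0867)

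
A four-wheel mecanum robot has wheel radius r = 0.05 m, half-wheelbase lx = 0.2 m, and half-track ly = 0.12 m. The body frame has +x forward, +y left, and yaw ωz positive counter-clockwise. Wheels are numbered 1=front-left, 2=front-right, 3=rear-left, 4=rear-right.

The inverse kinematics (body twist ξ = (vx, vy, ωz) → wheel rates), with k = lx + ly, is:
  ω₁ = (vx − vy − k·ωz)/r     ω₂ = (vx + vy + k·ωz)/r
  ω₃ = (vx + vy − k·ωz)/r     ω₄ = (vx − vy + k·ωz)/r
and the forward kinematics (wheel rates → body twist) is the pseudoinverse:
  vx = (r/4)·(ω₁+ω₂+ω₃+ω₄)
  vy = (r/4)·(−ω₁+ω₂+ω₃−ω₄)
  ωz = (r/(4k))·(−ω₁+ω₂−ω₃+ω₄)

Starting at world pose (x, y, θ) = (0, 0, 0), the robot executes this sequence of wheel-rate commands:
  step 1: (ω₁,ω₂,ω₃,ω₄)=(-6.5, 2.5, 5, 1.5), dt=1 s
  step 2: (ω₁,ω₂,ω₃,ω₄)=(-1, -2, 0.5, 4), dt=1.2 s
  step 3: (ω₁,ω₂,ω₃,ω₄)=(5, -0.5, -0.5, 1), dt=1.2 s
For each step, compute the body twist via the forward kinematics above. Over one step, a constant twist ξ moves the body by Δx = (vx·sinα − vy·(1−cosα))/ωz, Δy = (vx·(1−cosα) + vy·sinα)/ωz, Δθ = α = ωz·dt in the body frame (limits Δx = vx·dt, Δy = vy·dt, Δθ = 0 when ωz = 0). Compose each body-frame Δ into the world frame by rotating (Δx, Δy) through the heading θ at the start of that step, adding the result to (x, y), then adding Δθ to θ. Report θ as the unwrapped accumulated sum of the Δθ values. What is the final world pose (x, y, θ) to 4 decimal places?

step 1: ξ=(vx,vy,ωz)=(0.0312, 0.1562, 0.2148), dt=1.0 → body Δ=(0.0143, 0.1584, 0.2148) → world pose (0.0143, 0.1584, 0.2148)
step 2: ξ=(vx,vy,ωz)=(0.0188, -0.0563, 0.0977), dt=1.2 → body Δ=(0.0264, -0.0660, 0.1172) → world pose (0.0542, 0.0995, 0.3320)
step 3: ξ=(vx,vy,ωz)=(0.0625, -0.0875, -0.1562), dt=1.2 → body Δ=(0.0647, -0.1114, -0.1875) → world pose (0.1517, 0.0153, 0.1445)

(0.1517, 0.0153, 0.1445)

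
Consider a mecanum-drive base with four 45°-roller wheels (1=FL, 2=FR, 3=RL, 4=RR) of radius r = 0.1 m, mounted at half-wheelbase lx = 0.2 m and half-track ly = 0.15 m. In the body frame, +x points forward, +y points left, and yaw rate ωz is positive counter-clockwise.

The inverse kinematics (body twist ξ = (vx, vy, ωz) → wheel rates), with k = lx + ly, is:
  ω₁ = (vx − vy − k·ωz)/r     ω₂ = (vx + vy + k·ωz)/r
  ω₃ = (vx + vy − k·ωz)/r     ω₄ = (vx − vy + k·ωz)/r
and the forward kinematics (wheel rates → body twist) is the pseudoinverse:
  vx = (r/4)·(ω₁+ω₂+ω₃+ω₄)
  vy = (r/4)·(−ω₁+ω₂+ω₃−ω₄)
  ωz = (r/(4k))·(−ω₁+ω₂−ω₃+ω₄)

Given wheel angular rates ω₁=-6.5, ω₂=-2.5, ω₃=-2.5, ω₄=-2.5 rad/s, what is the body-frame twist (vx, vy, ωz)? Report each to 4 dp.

k = lx + ly = 0.2 + 0.15 = 0.3500
ω₁+ω₂+ω₃+ω₄ = -14.0000  →  vx = (0.1/4)·-14.0000 = -0.3500
−ω₁+ω₂+ω₃−ω₄ = 4.0000  →  vy = (0.1/4)·4.0000 = 0.1000
−ω₁+ω₂−ω₃+ω₄ = 4.0000  →  ωz = (0.1/1.4000)·4.0000 = 0.2857

(-0.3500, 0.1000, 0.2857)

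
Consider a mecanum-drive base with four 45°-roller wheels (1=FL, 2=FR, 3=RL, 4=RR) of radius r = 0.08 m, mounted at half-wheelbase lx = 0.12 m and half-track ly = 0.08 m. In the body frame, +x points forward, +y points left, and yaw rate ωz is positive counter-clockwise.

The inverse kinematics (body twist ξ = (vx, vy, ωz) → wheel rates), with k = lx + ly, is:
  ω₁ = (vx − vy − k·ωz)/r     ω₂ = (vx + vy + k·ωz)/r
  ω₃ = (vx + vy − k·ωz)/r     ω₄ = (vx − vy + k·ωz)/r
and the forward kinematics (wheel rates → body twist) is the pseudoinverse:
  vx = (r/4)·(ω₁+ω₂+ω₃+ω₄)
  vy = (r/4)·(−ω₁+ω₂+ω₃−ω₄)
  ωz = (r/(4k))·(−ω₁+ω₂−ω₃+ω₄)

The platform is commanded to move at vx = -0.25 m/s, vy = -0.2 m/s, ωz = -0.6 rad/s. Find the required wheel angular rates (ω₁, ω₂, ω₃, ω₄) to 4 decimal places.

k = lx + ly = 0.12 + 0.08 = 0.2000;  k·ωz = 0.2000·-0.6 = -0.1200
ω₁ (FL) = (vx − vy − k·ωz)/r = 0.0700/0.08 = 0.8750
ω₂ (FR) = (vx + vy + k·ωz)/r = -0.5700/0.08 = -7.1250
ω₃ (RL) = (vx + vy − k·ωz)/r = -0.3300/0.08 = -4.1250
ω₄ (RR) = (vx − vy + k·ωz)/r = -0.1700/0.08 = -2.1250

(0.8750, -7.1250, -4.1250, -2.1250)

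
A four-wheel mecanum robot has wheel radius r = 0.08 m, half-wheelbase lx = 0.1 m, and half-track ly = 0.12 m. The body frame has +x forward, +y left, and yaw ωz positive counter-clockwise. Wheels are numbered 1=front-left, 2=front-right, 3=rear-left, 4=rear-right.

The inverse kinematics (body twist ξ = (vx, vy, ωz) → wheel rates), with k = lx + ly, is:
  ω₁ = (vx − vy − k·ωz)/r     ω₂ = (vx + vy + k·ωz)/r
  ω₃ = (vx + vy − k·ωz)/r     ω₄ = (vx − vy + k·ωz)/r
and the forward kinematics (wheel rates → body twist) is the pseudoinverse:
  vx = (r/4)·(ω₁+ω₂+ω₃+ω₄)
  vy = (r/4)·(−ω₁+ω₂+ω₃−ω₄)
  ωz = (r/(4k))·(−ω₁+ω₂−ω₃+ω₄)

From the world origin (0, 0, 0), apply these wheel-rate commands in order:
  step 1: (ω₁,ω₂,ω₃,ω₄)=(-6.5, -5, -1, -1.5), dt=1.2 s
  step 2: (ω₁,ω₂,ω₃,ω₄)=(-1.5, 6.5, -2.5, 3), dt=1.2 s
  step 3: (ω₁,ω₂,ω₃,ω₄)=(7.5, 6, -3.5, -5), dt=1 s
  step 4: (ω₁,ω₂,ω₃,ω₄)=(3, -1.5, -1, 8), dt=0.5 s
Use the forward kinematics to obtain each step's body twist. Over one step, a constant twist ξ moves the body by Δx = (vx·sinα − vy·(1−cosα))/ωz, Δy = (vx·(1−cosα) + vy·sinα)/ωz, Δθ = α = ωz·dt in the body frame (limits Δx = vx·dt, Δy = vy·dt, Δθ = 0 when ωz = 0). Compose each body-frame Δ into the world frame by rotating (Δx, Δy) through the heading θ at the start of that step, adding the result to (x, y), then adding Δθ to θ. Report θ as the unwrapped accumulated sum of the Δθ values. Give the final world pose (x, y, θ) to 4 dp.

step 1: ξ=(vx,vy,ωz)=(-0.2800, 0.0400, 0.0909), dt=1.2 → body Δ=(-0.3379, 0.0296, 0.1091) → world pose (-0.3379, 0.0296, 0.1091)
step 2: ξ=(vx,vy,ωz)=(0.1100, 0.0500, 1.2273), dt=1.2 → body Δ=(0.0524, 0.1214, 1.4727) → world pose (-0.2990, 0.1560, 1.5818)
step 3: ξ=(vx,vy,ωz)=(0.1000, 0.0000, -0.2727), dt=1.0 → body Δ=(0.0988, -0.0136, -0.2727) → world pose (-0.2866, 0.2549, 1.3091)
step 4: ξ=(vx,vy,ωz)=(0.1700, -0.2700, 0.4091), dt=0.5 → body Δ=(0.0982, -0.1254, 0.2045) → world pose (-0.1400, 0.3173, 1.5136)

(-0.1400, 0.3173, 1.5136)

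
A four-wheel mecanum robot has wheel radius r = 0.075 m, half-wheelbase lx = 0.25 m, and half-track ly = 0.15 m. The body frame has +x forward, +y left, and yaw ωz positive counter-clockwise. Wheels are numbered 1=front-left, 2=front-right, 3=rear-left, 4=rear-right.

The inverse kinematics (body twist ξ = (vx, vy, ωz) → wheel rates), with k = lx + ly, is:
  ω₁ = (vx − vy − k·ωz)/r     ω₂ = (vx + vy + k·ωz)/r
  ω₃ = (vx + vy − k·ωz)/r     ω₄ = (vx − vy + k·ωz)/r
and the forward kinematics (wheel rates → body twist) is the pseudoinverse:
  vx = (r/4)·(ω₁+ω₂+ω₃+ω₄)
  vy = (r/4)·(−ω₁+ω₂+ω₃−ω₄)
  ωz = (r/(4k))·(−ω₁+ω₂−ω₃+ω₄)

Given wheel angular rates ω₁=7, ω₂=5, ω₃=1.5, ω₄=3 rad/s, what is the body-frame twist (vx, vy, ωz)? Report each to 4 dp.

(0.3094, -0.0656, -0.0234)

k = lx + ly = 0.25 + 0.15 = 0.4000
ω₁+ω₂+ω₃+ω₄ = 16.5000  →  vx = (0.075/4)·16.5000 = 0.3094
−ω₁+ω₂+ω₃−ω₄ = -3.5000  →  vy = (0.075/4)·-3.5000 = -0.0656
−ω₁+ω₂−ω₃+ω₄ = -0.5000  →  ωz = (0.075/1.6000)·-0.5000 = -0.0234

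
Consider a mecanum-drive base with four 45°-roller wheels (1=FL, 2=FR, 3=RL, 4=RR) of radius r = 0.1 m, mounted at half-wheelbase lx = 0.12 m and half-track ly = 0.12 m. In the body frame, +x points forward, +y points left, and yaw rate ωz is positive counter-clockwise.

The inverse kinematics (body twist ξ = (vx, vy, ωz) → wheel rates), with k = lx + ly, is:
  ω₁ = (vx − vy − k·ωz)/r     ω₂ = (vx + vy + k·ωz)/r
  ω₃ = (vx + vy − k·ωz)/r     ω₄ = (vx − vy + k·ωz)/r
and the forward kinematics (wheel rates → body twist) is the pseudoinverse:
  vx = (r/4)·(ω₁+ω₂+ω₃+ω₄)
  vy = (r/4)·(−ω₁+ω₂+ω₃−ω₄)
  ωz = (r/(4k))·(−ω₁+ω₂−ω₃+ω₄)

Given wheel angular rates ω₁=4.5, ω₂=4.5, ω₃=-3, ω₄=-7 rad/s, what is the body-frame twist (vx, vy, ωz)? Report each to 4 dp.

k = lx + ly = 0.12 + 0.12 = 0.2400
ω₁+ω₂+ω₃+ω₄ = -1.0000  →  vx = (0.1/4)·-1.0000 = -0.0250
−ω₁+ω₂+ω₃−ω₄ = 4.0000  →  vy = (0.1/4)·4.0000 = 0.1000
−ω₁+ω₂−ω₃+ω₄ = -4.0000  →  ωz = (0.1/0.9600)·-4.0000 = -0.4167

(-0.0250, 0.1000, -0.4167)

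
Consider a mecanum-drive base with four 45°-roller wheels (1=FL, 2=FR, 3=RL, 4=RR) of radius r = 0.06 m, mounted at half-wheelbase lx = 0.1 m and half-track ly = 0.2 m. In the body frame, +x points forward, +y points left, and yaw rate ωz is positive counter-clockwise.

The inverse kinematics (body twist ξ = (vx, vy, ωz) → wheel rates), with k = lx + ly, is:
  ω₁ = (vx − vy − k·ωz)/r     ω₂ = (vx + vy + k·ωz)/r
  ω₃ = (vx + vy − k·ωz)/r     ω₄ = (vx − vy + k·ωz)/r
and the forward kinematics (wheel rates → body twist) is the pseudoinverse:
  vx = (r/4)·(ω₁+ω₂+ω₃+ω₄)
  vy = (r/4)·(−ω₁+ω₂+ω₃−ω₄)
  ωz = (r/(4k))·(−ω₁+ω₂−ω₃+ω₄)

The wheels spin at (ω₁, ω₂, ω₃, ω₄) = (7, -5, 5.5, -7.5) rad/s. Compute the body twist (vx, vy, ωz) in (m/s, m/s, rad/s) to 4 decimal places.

(0.0000, 0.0150, -1.2500)

k = lx + ly = 0.1 + 0.2 = 0.3000
ω₁+ω₂+ω₃+ω₄ = 0.0000  →  vx = (0.06/4)·0.0000 = 0.0000
−ω₁+ω₂+ω₃−ω₄ = 1.0000  →  vy = (0.06/4)·1.0000 = 0.0150
−ω₁+ω₂−ω₃+ω₄ = -25.0000  →  ωz = (0.06/1.2000)·-25.0000 = -1.2500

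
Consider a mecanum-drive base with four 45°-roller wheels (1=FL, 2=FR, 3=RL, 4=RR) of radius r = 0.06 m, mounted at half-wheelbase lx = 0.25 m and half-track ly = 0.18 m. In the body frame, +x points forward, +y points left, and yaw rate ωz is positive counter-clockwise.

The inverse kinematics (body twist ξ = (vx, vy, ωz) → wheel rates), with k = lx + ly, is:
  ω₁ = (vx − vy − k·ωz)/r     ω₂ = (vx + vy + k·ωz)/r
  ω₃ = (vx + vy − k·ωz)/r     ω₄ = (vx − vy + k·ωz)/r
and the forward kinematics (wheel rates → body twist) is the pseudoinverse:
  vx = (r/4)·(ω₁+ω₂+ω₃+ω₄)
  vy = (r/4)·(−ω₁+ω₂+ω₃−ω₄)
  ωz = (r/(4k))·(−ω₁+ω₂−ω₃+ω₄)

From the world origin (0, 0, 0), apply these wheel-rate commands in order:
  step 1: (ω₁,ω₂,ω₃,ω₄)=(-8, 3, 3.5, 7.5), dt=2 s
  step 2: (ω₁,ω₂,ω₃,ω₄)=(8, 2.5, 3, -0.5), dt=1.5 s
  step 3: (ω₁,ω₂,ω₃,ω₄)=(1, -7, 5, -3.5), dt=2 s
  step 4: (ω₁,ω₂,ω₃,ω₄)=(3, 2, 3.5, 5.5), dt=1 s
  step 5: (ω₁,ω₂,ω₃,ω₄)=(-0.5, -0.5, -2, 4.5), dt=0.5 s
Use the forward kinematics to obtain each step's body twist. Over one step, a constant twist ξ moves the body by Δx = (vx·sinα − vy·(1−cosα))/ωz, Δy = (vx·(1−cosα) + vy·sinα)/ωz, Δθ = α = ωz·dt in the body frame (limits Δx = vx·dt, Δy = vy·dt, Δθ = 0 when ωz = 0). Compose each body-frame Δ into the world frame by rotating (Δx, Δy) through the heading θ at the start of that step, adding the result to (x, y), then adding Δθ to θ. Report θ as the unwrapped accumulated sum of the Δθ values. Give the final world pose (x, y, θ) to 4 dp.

step 1: ξ=(vx,vy,ωz)=(0.0900, 0.1050, 0.5233), dt=2.0 → body Δ=(0.0487, 0.2596, 1.0465) → world pose (0.0487, 0.2596, 1.0465)
step 2: ξ=(vx,vy,ωz)=(0.1950, -0.0300, -0.3140), dt=1.5 → body Δ=(0.2714, -0.1110, -0.4709) → world pose (0.2806, 0.4390, 0.5756)
step 3: ξ=(vx,vy,ωz)=(-0.0675, 0.0075, -0.5756), dt=2.0 → body Δ=(-0.0994, 0.0814, -1.1512) → world pose (0.1529, 0.4532, -0.5756)
step 4: ξ=(vx,vy,ωz)=(0.2100, -0.0450, 0.0349), dt=1.0 → body Δ=(0.2107, -0.0413, 0.0349) → world pose (0.3072, 0.3038, -0.5407)
step 5: ξ=(vx,vy,ωz)=(0.0225, -0.0975, 0.2267), dt=0.5 → body Δ=(0.0140, -0.0480, 0.1134) → world pose (0.2945, 0.2555, -0.4273)

(0.2945, 0.2555, -0.4273)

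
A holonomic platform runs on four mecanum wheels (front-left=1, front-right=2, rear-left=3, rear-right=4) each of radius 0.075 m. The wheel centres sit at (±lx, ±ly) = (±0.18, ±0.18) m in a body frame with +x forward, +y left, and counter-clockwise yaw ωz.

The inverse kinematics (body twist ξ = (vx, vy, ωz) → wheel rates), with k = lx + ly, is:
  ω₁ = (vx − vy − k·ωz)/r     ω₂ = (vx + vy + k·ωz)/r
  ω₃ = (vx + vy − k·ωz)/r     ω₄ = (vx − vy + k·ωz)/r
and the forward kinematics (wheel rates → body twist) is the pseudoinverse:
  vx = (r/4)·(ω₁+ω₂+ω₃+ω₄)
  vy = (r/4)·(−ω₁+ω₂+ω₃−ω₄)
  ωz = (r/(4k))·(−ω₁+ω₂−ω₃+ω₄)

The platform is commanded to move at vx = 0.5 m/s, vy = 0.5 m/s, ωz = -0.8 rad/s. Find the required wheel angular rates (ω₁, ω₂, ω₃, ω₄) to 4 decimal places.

k = lx + ly = 0.18 + 0.18 = 0.3600;  k·ωz = 0.3600·-0.8 = -0.2880
ω₁ (FL) = (vx − vy − k·ωz)/r = 0.2880/0.075 = 3.8400
ω₂ (FR) = (vx + vy + k·ωz)/r = 0.7120/0.075 = 9.4933
ω₃ (RL) = (vx + vy − k·ωz)/r = 1.2880/0.075 = 17.1733
ω₄ (RR) = (vx − vy + k·ωz)/r = -0.2880/0.075 = -3.8400

(3.8400, 9.4933, 17.1733, -3.8400)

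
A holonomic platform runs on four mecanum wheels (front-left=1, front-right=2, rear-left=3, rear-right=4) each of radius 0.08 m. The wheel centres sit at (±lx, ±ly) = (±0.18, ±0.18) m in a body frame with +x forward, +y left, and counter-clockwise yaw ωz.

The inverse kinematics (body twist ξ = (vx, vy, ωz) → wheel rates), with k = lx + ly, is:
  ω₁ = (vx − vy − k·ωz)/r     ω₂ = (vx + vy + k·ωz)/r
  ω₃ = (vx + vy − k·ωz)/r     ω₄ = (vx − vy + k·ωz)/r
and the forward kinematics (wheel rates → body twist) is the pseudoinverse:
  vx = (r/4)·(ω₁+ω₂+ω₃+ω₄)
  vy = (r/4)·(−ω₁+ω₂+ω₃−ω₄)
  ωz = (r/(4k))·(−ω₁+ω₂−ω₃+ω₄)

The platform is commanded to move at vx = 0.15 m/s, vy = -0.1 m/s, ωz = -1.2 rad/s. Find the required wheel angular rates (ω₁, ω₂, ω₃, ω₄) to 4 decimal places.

k = lx + ly = 0.18 + 0.18 = 0.3600;  k·ωz = 0.3600·-1.2 = -0.4320
ω₁ (FL) = (vx − vy − k·ωz)/r = 0.6820/0.08 = 8.5250
ω₂ (FR) = (vx + vy + k·ωz)/r = -0.3820/0.08 = -4.7750
ω₃ (RL) = (vx + vy − k·ωz)/r = 0.4820/0.08 = 6.0250
ω₄ (RR) = (vx − vy + k·ωz)/r = -0.1820/0.08 = -2.2750

(8.5250, -4.7750, 6.0250, -2.2750)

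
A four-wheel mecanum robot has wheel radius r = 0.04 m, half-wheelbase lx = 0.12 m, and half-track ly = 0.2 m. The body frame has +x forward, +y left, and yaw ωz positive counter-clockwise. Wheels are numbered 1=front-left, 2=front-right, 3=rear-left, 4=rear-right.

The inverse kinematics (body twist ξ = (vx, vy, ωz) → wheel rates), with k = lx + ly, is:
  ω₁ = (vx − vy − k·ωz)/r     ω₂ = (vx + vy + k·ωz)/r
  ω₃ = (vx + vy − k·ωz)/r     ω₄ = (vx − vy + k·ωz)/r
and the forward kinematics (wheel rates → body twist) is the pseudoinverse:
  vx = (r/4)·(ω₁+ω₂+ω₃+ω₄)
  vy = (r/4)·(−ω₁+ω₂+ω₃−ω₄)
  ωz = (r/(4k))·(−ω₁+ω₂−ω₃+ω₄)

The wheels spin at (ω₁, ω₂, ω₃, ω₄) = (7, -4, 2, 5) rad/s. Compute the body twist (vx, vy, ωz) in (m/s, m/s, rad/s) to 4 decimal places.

k = lx + ly = 0.12 + 0.2 = 0.3200
ω₁+ω₂+ω₃+ω₄ = 10.0000  →  vx = (0.04/4)·10.0000 = 0.1000
−ω₁+ω₂+ω₃−ω₄ = -14.0000  →  vy = (0.04/4)·-14.0000 = -0.1400
−ω₁+ω₂−ω₃+ω₄ = -8.0000  →  ωz = (0.04/1.2800)·-8.0000 = -0.2500

(0.1000, -0.1400, -0.2500)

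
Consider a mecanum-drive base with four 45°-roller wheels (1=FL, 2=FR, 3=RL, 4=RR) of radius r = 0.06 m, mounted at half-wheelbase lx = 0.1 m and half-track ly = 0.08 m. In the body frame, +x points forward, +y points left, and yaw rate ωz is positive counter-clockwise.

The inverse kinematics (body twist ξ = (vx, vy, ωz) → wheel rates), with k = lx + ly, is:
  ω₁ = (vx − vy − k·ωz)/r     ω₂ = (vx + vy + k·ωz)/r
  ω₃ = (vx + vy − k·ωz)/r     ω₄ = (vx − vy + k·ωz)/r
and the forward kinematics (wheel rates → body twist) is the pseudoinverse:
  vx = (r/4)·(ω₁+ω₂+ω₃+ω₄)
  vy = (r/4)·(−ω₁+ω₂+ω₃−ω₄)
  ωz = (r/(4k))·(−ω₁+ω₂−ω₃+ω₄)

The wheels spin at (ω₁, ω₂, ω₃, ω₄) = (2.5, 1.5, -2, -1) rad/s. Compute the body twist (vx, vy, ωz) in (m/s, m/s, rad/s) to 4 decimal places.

k = lx + ly = 0.1 + 0.08 = 0.1800
ω₁+ω₂+ω₃+ω₄ = 1.0000  →  vx = (0.06/4)·1.0000 = 0.0150
−ω₁+ω₂+ω₃−ω₄ = -2.0000  →  vy = (0.06/4)·-2.0000 = -0.0300
−ω₁+ω₂−ω₃+ω₄ = 0.0000  →  ωz = (0.06/0.7200)·0.0000 = 0.0000

(0.0150, -0.0300, 0.0000)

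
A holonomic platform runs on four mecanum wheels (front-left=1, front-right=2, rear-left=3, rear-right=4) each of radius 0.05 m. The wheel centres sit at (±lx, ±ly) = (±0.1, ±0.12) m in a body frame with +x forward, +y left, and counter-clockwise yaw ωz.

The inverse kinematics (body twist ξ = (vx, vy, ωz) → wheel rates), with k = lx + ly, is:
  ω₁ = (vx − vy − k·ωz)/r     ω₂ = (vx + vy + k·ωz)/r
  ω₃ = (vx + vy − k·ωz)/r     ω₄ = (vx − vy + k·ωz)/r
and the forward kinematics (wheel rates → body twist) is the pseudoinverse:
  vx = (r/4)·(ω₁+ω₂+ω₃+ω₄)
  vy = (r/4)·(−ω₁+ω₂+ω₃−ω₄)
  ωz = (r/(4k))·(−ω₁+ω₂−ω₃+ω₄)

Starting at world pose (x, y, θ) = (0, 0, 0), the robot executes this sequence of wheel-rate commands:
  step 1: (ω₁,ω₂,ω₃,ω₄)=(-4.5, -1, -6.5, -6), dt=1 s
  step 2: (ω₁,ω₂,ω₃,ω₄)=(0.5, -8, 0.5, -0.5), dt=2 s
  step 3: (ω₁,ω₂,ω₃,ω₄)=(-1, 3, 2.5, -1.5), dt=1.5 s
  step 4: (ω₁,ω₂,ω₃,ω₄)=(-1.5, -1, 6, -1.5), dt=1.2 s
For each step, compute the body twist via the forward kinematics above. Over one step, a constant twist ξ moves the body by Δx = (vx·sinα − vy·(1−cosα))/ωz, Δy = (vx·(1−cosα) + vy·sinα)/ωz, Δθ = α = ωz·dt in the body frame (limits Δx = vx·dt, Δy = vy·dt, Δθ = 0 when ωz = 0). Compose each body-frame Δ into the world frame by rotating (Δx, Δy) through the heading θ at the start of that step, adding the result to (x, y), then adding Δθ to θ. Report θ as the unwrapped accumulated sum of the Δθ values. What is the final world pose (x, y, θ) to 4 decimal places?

step 1: ξ=(vx,vy,ωz)=(-0.2250, 0.0375, 0.2273), dt=1.0 → body Δ=(-0.2273, 0.0117, 0.2273) → world pose (-0.2273, 0.0117, 0.2273)
step 2: ξ=(vx,vy,ωz)=(-0.0938, -0.0938, -0.5398), dt=2.0 → body Δ=(-0.2449, -0.0614, -1.0795) → world pose (-0.4521, -0.1033, -0.8523)
step 3: ξ=(vx,vy,ωz)=(0.0375, 0.1000, 0.0000), dt=1.5 → body Δ=(0.0563, 0.1500, 0.0000) → world pose (-0.3021, -0.0469, -0.8523)
step 4: ξ=(vx,vy,ωz)=(0.0250, 0.1000, -0.3977), dt=1.2 → body Δ=(0.0570, 0.1085, -0.4773) → world pose (-0.1830, -0.0184, -1.3295)

(-0.1830, -0.0184, -1.3295)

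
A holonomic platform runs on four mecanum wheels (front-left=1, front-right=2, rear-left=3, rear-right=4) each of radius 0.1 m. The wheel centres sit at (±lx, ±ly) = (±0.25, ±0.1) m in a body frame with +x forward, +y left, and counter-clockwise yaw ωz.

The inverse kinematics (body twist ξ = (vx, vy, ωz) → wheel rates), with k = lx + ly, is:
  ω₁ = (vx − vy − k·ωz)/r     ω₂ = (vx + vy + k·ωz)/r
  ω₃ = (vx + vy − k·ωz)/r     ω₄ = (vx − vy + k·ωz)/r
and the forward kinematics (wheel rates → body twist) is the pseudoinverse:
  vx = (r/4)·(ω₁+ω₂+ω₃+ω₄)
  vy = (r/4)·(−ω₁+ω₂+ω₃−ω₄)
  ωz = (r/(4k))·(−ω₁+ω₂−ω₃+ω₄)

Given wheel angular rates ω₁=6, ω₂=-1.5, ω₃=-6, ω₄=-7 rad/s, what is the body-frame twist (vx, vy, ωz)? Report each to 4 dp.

(-0.2125, -0.1625, -0.6071)

k = lx + ly = 0.25 + 0.1 = 0.3500
ω₁+ω₂+ω₃+ω₄ = -8.5000  →  vx = (0.1/4)·-8.5000 = -0.2125
−ω₁+ω₂+ω₃−ω₄ = -6.5000  →  vy = (0.1/4)·-6.5000 = -0.1625
−ω₁+ω₂−ω₃+ω₄ = -8.5000  →  ωz = (0.1/1.4000)·-8.5000 = -0.6071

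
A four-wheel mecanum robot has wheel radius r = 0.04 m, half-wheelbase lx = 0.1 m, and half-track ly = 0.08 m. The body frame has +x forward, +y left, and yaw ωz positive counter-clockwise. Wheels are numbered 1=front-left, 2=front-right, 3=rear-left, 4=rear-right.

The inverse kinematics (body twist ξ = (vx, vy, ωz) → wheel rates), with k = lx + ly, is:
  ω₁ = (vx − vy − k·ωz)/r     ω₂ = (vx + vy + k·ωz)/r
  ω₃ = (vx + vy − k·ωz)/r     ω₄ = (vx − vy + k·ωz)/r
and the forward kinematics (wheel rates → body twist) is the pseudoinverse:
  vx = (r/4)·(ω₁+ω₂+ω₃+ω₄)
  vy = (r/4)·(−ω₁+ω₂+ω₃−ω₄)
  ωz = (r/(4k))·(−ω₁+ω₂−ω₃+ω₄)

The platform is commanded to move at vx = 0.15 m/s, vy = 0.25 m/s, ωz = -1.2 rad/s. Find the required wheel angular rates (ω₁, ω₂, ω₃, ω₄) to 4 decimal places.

k = lx + ly = 0.1 + 0.08 = 0.1800;  k·ωz = 0.1800·-1.2 = -0.2160
ω₁ (FL) = (vx − vy − k·ωz)/r = 0.1160/0.04 = 2.9000
ω₂ (FR) = (vx + vy + k·ωz)/r = 0.1840/0.04 = 4.6000
ω₃ (RL) = (vx + vy − k·ωz)/r = 0.6160/0.04 = 15.4000
ω₄ (RR) = (vx − vy + k·ωz)/r = -0.3160/0.04 = -7.9000

(2.9000, 4.6000, 15.4000, -7.9000)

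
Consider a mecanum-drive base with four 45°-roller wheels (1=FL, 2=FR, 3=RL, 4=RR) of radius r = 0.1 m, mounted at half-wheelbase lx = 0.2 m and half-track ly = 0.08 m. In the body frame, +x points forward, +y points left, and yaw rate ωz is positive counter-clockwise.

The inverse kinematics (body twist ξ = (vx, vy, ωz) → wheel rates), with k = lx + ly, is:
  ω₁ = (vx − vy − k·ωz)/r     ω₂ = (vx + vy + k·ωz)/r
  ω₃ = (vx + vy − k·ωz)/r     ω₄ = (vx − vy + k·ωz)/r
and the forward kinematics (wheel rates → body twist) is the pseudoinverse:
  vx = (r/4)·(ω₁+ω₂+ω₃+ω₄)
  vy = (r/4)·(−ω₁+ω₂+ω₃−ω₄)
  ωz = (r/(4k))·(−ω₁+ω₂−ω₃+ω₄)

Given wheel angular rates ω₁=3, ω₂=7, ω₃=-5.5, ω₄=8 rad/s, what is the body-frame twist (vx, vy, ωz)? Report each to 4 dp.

(0.3125, -0.2375, 1.5625)

k = lx + ly = 0.2 + 0.08 = 0.2800
ω₁+ω₂+ω₃+ω₄ = 12.5000  →  vx = (0.1/4)·12.5000 = 0.3125
−ω₁+ω₂+ω₃−ω₄ = -9.5000  →  vy = (0.1/4)·-9.5000 = -0.2375
−ω₁+ω₂−ω₃+ω₄ = 17.5000  →  ωz = (0.1/1.1200)·17.5000 = 1.5625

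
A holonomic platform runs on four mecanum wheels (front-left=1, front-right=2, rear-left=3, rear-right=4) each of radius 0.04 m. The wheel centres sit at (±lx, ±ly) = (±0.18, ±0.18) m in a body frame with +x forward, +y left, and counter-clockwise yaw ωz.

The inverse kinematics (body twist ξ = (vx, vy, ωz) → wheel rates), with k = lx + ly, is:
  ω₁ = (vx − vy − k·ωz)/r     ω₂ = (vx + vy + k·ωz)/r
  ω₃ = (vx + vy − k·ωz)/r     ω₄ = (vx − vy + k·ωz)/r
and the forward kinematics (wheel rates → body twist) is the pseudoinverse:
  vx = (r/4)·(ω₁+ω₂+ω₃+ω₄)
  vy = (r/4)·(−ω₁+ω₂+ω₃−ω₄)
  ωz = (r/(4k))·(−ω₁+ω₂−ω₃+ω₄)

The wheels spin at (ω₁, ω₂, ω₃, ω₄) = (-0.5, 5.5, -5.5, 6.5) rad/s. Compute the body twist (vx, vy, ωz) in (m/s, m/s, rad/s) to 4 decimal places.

k = lx + ly = 0.18 + 0.18 = 0.3600
ω₁+ω₂+ω₃+ω₄ = 6.0000  →  vx = (0.04/4)·6.0000 = 0.0600
−ω₁+ω₂+ω₃−ω₄ = -6.0000  →  vy = (0.04/4)·-6.0000 = -0.0600
−ω₁+ω₂−ω₃+ω₄ = 18.0000  →  ωz = (0.04/1.4400)·18.0000 = 0.5000

(0.0600, -0.0600, 0.5000)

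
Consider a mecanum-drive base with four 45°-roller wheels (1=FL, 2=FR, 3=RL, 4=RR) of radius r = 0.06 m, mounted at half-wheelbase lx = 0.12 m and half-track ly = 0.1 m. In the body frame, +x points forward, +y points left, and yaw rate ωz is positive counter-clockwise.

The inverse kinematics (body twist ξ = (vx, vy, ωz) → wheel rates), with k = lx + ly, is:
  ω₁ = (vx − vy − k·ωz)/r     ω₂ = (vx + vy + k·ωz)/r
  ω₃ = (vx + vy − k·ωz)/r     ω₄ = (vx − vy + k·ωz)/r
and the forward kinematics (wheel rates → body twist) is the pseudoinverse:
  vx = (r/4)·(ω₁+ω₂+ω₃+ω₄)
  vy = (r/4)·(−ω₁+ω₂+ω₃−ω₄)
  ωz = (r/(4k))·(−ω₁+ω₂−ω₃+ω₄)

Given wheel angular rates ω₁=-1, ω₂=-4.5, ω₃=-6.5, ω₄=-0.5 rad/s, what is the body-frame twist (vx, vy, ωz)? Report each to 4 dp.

(-0.1875, -0.1425, 0.1705)

k = lx + ly = 0.12 + 0.1 = 0.2200
ω₁+ω₂+ω₃+ω₄ = -12.5000  →  vx = (0.06/4)·-12.5000 = -0.1875
−ω₁+ω₂+ω₃−ω₄ = -9.5000  →  vy = (0.06/4)·-9.5000 = -0.1425
−ω₁+ω₂−ω₃+ω₄ = 2.5000  →  ωz = (0.06/0.8800)·2.5000 = 0.1705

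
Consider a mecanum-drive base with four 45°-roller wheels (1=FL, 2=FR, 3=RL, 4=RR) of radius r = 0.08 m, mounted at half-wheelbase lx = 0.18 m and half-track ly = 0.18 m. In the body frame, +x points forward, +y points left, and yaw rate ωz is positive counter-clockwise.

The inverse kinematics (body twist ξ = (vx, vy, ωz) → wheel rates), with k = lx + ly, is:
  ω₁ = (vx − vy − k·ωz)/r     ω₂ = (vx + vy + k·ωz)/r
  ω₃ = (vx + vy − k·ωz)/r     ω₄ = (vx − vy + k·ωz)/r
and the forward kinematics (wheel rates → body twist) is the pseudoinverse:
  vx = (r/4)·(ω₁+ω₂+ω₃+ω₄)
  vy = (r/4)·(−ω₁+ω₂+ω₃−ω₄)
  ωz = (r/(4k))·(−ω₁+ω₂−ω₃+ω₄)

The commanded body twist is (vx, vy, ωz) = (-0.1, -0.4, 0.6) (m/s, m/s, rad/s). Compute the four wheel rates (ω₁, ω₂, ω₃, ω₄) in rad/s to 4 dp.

k = lx + ly = 0.18 + 0.18 = 0.3600;  k·ωz = 0.3600·0.6 = 0.2160
ω₁ (FL) = (vx − vy − k·ωz)/r = 0.0840/0.08 = 1.0500
ω₂ (FR) = (vx + vy + k·ωz)/r = -0.2840/0.08 = -3.5500
ω₃ (RL) = (vx + vy − k·ωz)/r = -0.7160/0.08 = -8.9500
ω₄ (RR) = (vx − vy + k·ωz)/r = 0.5160/0.08 = 6.4500

(1.0500, -3.5500, -8.9500, 6.4500)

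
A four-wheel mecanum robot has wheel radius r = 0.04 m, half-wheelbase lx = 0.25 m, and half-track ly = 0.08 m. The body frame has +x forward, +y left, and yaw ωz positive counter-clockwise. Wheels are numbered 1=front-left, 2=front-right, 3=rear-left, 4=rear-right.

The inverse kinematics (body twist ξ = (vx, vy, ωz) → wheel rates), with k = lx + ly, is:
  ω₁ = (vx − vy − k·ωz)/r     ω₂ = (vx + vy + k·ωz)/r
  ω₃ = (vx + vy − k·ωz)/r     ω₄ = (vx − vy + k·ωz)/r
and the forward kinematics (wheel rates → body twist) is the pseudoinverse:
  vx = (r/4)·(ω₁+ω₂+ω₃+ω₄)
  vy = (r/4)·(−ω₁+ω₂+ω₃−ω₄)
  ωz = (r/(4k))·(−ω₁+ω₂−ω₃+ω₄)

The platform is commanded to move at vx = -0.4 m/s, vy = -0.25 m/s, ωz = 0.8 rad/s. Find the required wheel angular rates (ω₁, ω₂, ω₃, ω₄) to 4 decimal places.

k = lx + ly = 0.25 + 0.08 = 0.3300;  k·ωz = 0.3300·0.8 = 0.2640
ω₁ (FL) = (vx − vy − k·ωz)/r = -0.4140/0.04 = -10.3500
ω₂ (FR) = (vx + vy + k·ωz)/r = -0.3860/0.04 = -9.6500
ω₃ (RL) = (vx + vy − k·ωz)/r = -0.9140/0.04 = -22.8500
ω₄ (RR) = (vx − vy + k·ωz)/r = 0.1140/0.04 = 2.8500

(-10.3500, -9.6500, -22.8500, 2.8500)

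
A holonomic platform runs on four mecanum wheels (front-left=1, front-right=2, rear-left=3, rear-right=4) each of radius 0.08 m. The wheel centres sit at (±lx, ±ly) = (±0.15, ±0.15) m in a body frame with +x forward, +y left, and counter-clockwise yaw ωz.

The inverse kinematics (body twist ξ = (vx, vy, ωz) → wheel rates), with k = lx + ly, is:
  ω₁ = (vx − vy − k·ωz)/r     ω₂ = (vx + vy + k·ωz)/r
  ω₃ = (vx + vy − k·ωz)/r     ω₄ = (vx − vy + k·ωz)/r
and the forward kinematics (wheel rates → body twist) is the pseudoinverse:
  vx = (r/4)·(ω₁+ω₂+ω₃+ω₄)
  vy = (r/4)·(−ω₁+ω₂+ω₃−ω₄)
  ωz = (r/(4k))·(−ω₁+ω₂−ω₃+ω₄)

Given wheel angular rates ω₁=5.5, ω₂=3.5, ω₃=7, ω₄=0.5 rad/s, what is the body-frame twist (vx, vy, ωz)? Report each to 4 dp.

k = lx + ly = 0.15 + 0.15 = 0.3000
ω₁+ω₂+ω₃+ω₄ = 16.5000  →  vx = (0.08/4)·16.5000 = 0.3300
−ω₁+ω₂+ω₃−ω₄ = 4.5000  →  vy = (0.08/4)·4.5000 = 0.0900
−ω₁+ω₂−ω₃+ω₄ = -8.5000  →  ωz = (0.08/1.2000)·-8.5000 = -0.5667

(0.3300, 0.0900, -0.5667)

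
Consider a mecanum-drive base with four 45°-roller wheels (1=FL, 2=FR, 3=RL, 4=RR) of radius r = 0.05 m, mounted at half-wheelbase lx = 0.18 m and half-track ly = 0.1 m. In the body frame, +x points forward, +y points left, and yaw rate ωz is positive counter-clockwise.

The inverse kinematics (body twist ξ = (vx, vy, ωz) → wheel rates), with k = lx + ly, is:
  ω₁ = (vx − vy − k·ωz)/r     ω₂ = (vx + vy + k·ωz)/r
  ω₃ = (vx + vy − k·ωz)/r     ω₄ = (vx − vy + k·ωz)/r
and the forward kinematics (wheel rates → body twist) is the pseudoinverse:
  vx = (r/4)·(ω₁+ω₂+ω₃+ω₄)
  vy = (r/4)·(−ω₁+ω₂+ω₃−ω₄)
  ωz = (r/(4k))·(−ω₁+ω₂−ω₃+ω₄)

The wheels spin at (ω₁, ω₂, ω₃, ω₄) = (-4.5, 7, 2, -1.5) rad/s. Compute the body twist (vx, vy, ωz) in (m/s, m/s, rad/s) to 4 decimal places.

(0.0375, 0.1875, 0.3571)

k = lx + ly = 0.18 + 0.1 = 0.2800
ω₁+ω₂+ω₃+ω₄ = 3.0000  →  vx = (0.05/4)·3.0000 = 0.0375
−ω₁+ω₂+ω₃−ω₄ = 15.0000  →  vy = (0.05/4)·15.0000 = 0.1875
−ω₁+ω₂−ω₃+ω₄ = 8.0000  →  ωz = (0.05/1.1200)·8.0000 = 0.3571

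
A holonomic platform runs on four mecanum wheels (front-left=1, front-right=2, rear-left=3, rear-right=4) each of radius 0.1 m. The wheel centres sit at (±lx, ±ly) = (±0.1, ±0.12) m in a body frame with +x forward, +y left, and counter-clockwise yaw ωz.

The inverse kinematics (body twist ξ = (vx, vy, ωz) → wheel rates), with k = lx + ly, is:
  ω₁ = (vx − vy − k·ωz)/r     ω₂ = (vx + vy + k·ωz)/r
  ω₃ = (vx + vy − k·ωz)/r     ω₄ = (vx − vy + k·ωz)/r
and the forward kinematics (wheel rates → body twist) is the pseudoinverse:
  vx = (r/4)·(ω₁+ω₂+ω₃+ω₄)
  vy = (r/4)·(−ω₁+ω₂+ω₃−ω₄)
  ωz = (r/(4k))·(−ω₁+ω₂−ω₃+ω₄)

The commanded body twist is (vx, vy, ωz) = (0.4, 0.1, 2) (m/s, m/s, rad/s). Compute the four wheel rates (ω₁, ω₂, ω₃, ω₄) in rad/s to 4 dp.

k = lx + ly = 0.1 + 0.12 = 0.2200;  k·ωz = 0.2200·2 = 0.4400
ω₁ (FL) = (vx − vy − k·ωz)/r = -0.1400/0.1 = -1.4000
ω₂ (FR) = (vx + vy + k·ωz)/r = 0.9400/0.1 = 9.4000
ω₃ (RL) = (vx + vy − k·ωz)/r = 0.0600/0.1 = 0.6000
ω₄ (RR) = (vx − vy + k·ωz)/r = 0.7400/0.1 = 7.4000

(-1.4000, 9.4000, 0.6000, 7.4000)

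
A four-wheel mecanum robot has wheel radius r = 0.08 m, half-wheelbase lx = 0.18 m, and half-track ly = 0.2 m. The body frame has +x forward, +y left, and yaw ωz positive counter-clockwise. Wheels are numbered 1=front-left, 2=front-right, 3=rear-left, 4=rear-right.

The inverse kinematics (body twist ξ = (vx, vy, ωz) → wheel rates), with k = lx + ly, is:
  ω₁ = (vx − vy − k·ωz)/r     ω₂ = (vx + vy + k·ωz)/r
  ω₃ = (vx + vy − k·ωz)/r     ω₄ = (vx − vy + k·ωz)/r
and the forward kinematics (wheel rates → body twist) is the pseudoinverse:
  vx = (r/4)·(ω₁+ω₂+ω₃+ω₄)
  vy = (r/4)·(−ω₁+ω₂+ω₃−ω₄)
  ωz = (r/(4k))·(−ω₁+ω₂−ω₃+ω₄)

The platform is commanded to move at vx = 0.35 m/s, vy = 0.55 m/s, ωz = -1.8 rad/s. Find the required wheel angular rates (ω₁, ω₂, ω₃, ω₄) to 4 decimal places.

(6.0500, 2.7000, 19.8000, -11.0500)

k = lx + ly = 0.18 + 0.2 = 0.3800;  k·ωz = 0.3800·-1.8 = -0.6840
ω₁ (FL) = (vx − vy − k·ωz)/r = 0.4840/0.08 = 6.0500
ω₂ (FR) = (vx + vy + k·ωz)/r = 0.2160/0.08 = 2.7000
ω₃ (RL) = (vx + vy − k·ωz)/r = 1.5840/0.08 = 19.8000
ω₄ (RR) = (vx − vy + k·ωz)/r = -0.8840/0.08 = -11.0500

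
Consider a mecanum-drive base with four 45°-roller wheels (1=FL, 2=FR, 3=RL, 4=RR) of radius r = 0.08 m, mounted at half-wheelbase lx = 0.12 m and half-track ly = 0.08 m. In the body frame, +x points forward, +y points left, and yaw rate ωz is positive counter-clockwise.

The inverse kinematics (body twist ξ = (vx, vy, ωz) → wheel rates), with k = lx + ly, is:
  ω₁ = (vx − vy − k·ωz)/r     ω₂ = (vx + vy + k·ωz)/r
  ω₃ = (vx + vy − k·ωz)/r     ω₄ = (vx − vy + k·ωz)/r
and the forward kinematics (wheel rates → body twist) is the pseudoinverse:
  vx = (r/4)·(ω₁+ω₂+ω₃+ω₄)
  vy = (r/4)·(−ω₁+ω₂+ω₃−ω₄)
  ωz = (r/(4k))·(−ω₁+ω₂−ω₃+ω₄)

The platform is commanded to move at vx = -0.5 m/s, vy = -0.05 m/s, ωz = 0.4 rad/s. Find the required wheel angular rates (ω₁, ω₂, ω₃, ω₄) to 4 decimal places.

k = lx + ly = 0.12 + 0.08 = 0.2000;  k·ωz = 0.2000·0.4 = 0.0800
ω₁ (FL) = (vx − vy − k·ωz)/r = -0.5300/0.08 = -6.6250
ω₂ (FR) = (vx + vy + k·ωz)/r = -0.4700/0.08 = -5.8750
ω₃ (RL) = (vx + vy − k·ωz)/r = -0.6300/0.08 = -7.8750
ω₄ (RR) = (vx − vy + k·ωz)/r = -0.3700/0.08 = -4.6250

(-6.6250, -5.8750, -7.8750, -4.6250)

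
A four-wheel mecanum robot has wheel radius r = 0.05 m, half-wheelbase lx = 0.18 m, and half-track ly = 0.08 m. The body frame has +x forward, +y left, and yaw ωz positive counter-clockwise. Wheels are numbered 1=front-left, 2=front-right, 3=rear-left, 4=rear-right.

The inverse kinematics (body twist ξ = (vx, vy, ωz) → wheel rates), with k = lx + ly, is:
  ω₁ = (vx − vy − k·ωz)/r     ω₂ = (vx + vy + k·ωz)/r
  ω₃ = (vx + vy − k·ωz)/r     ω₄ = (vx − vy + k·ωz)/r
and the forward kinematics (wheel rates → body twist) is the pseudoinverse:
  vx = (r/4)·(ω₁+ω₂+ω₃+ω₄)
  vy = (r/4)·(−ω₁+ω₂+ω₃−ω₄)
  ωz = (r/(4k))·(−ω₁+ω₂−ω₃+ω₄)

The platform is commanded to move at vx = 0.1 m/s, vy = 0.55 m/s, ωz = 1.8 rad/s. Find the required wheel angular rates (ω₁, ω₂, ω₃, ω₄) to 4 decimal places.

(-18.3600, 22.3600, 3.6400, 0.3600)

k = lx + ly = 0.18 + 0.08 = 0.2600;  k·ωz = 0.2600·1.8 = 0.4680
ω₁ (FL) = (vx − vy − k·ωz)/r = -0.9180/0.05 = -18.3600
ω₂ (FR) = (vx + vy + k·ωz)/r = 1.1180/0.05 = 22.3600
ω₃ (RL) = (vx + vy − k·ωz)/r = 0.1820/0.05 = 3.6400
ω₄ (RR) = (vx − vy + k·ωz)/r = 0.0180/0.05 = 0.3600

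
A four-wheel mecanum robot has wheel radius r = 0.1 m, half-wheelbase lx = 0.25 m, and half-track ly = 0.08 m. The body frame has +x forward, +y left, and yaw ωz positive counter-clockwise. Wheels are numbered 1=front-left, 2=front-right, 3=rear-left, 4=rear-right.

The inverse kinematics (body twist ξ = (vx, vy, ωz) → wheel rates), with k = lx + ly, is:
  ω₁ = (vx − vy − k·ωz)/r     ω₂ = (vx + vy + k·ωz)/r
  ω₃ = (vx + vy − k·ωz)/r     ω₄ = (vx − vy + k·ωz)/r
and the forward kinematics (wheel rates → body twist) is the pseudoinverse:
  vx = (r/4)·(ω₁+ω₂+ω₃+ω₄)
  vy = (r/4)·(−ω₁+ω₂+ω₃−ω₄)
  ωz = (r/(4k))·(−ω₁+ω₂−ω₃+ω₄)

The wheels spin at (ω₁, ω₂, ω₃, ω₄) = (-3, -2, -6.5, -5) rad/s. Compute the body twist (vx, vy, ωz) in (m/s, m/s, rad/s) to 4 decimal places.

k = lx + ly = 0.25 + 0.08 = 0.3300
ω₁+ω₂+ω₃+ω₄ = -16.5000  →  vx = (0.1/4)·-16.5000 = -0.4125
−ω₁+ω₂+ω₃−ω₄ = -0.5000  →  vy = (0.1/4)·-0.5000 = -0.0125
−ω₁+ω₂−ω₃+ω₄ = 2.5000  →  ωz = (0.1/1.3200)·2.5000 = 0.1894

(-0.4125, -0.0125, 0.1894)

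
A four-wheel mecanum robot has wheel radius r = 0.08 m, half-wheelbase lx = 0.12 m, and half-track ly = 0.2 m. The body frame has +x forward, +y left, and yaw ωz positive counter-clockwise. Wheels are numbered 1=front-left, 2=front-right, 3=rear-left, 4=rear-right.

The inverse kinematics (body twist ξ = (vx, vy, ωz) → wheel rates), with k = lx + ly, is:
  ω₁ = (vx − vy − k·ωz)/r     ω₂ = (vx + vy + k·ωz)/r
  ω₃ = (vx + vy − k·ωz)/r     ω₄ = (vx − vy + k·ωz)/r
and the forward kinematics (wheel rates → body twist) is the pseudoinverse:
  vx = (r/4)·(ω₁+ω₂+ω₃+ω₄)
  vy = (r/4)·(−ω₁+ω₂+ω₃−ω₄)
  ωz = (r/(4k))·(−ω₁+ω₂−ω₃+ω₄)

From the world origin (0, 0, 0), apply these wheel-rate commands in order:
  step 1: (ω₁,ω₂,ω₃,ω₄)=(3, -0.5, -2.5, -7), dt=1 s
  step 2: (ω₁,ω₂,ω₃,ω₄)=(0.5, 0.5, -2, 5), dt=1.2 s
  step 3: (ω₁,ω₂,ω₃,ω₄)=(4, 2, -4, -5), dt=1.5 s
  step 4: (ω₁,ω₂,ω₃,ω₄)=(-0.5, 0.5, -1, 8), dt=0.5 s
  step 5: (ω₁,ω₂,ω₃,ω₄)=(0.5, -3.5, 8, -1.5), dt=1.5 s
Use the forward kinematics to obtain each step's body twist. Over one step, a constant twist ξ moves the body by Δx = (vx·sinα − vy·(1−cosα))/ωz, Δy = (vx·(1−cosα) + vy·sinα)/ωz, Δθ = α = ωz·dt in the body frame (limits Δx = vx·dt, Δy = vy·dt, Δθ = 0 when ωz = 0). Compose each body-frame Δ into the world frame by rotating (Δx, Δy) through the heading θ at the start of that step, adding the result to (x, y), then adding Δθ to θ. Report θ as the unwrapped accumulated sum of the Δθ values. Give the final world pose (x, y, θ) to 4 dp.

(0.0590, -0.1601, -1.2094)

step 1: ξ=(vx,vy,ωz)=(-0.1400, 0.0200, -0.5000), dt=1.0 → body Δ=(-0.1293, 0.0535, -0.5000) → world pose (-0.1293, 0.0535, -0.5000)
step 2: ξ=(vx,vy,ωz)=(0.0800, -0.1400, 0.4375), dt=1.2 → body Δ=(0.1347, -0.1358, 0.5250) → world pose (-0.0762, -0.1303, 0.0250)
step 3: ξ=(vx,vy,ωz)=(-0.0600, -0.0200, -0.1875), dt=1.5 → body Δ=(-0.0930, -0.0170, -0.2812) → world pose (-0.1687, -0.1496, -0.2562)
step 4: ξ=(vx,vy,ωz)=(0.1400, -0.1600, 0.6250), dt=0.5 → body Δ=(0.0813, -0.0679, 0.3125) → world pose (-0.1073, -0.2359, 0.0563)
step 5: ξ=(vx,vy,ωz)=(0.0700, 0.1100, -0.8438), dt=1.5 → body Δ=(0.1703, 0.0663, -1.2656) → world pose (0.0590, -0.1601, -1.2094)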